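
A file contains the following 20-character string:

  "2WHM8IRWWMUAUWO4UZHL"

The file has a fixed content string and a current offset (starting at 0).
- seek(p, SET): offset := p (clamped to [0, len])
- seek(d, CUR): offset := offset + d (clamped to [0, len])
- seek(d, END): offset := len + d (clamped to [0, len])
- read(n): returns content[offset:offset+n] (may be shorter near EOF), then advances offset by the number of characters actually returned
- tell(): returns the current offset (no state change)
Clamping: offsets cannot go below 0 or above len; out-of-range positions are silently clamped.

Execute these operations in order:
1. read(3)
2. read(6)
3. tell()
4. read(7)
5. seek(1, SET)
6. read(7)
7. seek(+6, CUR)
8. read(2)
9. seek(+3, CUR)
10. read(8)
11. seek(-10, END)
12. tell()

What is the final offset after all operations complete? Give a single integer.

Answer: 10

Derivation:
After 1 (read(3)): returned '2WH', offset=3
After 2 (read(6)): returned 'M8IRWW', offset=9
After 3 (tell()): offset=9
After 4 (read(7)): returned 'MUAUWO4', offset=16
After 5 (seek(1, SET)): offset=1
After 6 (read(7)): returned 'WHM8IRW', offset=8
After 7 (seek(+6, CUR)): offset=14
After 8 (read(2)): returned 'O4', offset=16
After 9 (seek(+3, CUR)): offset=19
After 10 (read(8)): returned 'L', offset=20
After 11 (seek(-10, END)): offset=10
After 12 (tell()): offset=10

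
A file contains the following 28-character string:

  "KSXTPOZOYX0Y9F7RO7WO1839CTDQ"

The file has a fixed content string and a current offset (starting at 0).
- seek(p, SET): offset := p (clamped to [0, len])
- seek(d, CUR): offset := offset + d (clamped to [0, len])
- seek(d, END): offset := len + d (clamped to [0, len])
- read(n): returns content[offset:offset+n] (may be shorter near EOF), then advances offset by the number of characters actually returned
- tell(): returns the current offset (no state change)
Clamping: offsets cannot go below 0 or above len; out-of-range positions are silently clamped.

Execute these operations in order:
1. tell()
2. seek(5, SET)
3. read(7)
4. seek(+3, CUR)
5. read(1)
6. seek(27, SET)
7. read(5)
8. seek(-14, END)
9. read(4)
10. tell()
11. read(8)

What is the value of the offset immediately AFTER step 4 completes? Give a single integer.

After 1 (tell()): offset=0
After 2 (seek(5, SET)): offset=5
After 3 (read(7)): returned 'OZOYX0Y', offset=12
After 4 (seek(+3, CUR)): offset=15

Answer: 15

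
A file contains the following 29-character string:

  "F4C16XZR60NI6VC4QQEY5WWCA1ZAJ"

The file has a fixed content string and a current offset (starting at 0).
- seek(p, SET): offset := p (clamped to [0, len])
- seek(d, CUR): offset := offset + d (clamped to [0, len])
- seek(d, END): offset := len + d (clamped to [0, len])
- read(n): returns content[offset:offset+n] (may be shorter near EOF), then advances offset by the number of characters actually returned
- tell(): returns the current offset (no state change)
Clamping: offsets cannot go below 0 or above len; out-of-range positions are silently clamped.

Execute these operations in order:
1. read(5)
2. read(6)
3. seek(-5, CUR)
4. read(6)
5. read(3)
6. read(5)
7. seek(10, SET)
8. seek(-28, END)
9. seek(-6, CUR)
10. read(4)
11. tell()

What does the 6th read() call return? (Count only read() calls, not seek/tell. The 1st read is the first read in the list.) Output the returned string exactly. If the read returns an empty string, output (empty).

After 1 (read(5)): returned 'F4C16', offset=5
After 2 (read(6)): returned 'XZR60N', offset=11
After 3 (seek(-5, CUR)): offset=6
After 4 (read(6)): returned 'ZR60NI', offset=12
After 5 (read(3)): returned '6VC', offset=15
After 6 (read(5)): returned '4QQEY', offset=20
After 7 (seek(10, SET)): offset=10
After 8 (seek(-28, END)): offset=1
After 9 (seek(-6, CUR)): offset=0
After 10 (read(4)): returned 'F4C1', offset=4
After 11 (tell()): offset=4

Answer: F4C1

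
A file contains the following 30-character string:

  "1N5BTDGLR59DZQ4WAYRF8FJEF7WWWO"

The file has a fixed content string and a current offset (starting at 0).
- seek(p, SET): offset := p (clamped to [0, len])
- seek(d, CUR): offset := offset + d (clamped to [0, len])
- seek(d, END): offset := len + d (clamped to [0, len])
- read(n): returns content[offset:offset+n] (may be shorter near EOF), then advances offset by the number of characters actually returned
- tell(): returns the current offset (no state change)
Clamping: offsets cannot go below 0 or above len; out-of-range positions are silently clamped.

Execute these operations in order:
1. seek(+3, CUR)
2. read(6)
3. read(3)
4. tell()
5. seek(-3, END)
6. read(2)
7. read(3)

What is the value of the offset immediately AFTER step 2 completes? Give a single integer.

Answer: 9

Derivation:
After 1 (seek(+3, CUR)): offset=3
After 2 (read(6)): returned 'BTDGLR', offset=9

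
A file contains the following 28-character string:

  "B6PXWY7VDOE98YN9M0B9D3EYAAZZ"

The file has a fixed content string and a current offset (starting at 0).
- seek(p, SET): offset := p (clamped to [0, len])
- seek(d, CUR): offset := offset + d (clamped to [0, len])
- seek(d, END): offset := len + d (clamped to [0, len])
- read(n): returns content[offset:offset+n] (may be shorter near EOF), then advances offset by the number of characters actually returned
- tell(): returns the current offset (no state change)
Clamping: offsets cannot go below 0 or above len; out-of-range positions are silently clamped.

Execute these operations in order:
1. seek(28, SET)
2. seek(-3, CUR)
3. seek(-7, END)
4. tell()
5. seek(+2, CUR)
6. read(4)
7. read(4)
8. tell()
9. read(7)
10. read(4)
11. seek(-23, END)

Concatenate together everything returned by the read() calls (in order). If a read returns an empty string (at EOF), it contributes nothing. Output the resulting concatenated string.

Answer: YAAZZ

Derivation:
After 1 (seek(28, SET)): offset=28
After 2 (seek(-3, CUR)): offset=25
After 3 (seek(-7, END)): offset=21
After 4 (tell()): offset=21
After 5 (seek(+2, CUR)): offset=23
After 6 (read(4)): returned 'YAAZ', offset=27
After 7 (read(4)): returned 'Z', offset=28
After 8 (tell()): offset=28
After 9 (read(7)): returned '', offset=28
After 10 (read(4)): returned '', offset=28
After 11 (seek(-23, END)): offset=5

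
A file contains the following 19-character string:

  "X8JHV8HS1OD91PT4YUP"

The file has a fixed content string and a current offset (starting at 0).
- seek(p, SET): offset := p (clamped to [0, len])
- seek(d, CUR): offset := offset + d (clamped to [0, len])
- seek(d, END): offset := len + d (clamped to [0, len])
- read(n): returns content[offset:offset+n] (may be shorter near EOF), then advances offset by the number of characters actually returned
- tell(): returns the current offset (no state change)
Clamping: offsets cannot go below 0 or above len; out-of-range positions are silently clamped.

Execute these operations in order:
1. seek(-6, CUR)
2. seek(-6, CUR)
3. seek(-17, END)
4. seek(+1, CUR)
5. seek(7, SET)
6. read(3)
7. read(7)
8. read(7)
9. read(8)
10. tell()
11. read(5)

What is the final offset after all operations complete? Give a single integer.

After 1 (seek(-6, CUR)): offset=0
After 2 (seek(-6, CUR)): offset=0
After 3 (seek(-17, END)): offset=2
After 4 (seek(+1, CUR)): offset=3
After 5 (seek(7, SET)): offset=7
After 6 (read(3)): returned 'S1O', offset=10
After 7 (read(7)): returned 'D91PT4Y', offset=17
After 8 (read(7)): returned 'UP', offset=19
After 9 (read(8)): returned '', offset=19
After 10 (tell()): offset=19
After 11 (read(5)): returned '', offset=19

Answer: 19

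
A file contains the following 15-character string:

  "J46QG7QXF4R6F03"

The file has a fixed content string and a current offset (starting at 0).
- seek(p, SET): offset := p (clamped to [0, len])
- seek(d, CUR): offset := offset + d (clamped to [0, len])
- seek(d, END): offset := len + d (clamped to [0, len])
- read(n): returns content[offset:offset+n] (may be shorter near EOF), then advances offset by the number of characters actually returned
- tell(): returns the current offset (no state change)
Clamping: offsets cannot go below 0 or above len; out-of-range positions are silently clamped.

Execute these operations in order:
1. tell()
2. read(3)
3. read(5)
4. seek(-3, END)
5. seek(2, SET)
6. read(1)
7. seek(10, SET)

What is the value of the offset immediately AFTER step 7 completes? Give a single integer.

Answer: 10

Derivation:
After 1 (tell()): offset=0
After 2 (read(3)): returned 'J46', offset=3
After 3 (read(5)): returned 'QG7QX', offset=8
After 4 (seek(-3, END)): offset=12
After 5 (seek(2, SET)): offset=2
After 6 (read(1)): returned '6', offset=3
After 7 (seek(10, SET)): offset=10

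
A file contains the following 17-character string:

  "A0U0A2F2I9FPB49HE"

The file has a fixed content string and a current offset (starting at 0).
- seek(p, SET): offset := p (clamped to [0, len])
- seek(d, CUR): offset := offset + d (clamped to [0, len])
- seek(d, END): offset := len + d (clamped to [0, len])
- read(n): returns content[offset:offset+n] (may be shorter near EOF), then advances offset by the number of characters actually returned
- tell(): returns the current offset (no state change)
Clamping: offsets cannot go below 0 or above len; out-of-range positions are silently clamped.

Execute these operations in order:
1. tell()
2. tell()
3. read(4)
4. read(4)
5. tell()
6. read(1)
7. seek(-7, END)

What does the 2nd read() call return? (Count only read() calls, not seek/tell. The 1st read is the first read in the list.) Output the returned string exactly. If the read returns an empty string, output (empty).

After 1 (tell()): offset=0
After 2 (tell()): offset=0
After 3 (read(4)): returned 'A0U0', offset=4
After 4 (read(4)): returned 'A2F2', offset=8
After 5 (tell()): offset=8
After 6 (read(1)): returned 'I', offset=9
After 7 (seek(-7, END)): offset=10

Answer: A2F2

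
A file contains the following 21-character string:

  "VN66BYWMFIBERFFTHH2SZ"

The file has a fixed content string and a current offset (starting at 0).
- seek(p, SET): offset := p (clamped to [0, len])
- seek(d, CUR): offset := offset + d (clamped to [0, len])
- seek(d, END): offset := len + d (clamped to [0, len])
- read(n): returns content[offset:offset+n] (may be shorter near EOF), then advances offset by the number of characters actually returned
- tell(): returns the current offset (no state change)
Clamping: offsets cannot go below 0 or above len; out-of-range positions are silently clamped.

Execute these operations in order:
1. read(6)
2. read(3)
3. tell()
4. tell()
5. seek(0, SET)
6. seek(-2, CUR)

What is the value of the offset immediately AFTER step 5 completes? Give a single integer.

After 1 (read(6)): returned 'VN66BY', offset=6
After 2 (read(3)): returned 'WMF', offset=9
After 3 (tell()): offset=9
After 4 (tell()): offset=9
After 5 (seek(0, SET)): offset=0

Answer: 0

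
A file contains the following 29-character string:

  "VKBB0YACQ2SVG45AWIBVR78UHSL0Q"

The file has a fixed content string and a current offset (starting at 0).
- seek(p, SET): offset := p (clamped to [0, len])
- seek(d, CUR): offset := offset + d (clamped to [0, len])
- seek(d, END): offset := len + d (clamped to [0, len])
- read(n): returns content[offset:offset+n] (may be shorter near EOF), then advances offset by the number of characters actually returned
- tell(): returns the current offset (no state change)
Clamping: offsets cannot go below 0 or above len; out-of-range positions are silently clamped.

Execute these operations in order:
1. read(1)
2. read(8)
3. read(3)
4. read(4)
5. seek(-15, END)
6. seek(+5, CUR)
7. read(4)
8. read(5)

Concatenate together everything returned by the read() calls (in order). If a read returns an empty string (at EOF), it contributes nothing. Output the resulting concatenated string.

After 1 (read(1)): returned 'V', offset=1
After 2 (read(8)): returned 'KBB0YACQ', offset=9
After 3 (read(3)): returned '2SV', offset=12
After 4 (read(4)): returned 'G45A', offset=16
After 5 (seek(-15, END)): offset=14
After 6 (seek(+5, CUR)): offset=19
After 7 (read(4)): returned 'VR78', offset=23
After 8 (read(5)): returned 'UHSL0', offset=28

Answer: VKBB0YACQ2SVG45AVR78UHSL0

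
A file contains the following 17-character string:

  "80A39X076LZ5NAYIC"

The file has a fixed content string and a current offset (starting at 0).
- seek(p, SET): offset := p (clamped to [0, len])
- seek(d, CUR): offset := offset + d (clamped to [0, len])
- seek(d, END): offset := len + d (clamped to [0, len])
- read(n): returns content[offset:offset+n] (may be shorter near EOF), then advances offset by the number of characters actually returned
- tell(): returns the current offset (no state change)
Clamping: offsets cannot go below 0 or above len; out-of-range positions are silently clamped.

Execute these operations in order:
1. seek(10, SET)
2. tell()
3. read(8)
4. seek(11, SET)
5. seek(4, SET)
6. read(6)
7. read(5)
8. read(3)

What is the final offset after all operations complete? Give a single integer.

After 1 (seek(10, SET)): offset=10
After 2 (tell()): offset=10
After 3 (read(8)): returned 'Z5NAYIC', offset=17
After 4 (seek(11, SET)): offset=11
After 5 (seek(4, SET)): offset=4
After 6 (read(6)): returned '9X076L', offset=10
After 7 (read(5)): returned 'Z5NAY', offset=15
After 8 (read(3)): returned 'IC', offset=17

Answer: 17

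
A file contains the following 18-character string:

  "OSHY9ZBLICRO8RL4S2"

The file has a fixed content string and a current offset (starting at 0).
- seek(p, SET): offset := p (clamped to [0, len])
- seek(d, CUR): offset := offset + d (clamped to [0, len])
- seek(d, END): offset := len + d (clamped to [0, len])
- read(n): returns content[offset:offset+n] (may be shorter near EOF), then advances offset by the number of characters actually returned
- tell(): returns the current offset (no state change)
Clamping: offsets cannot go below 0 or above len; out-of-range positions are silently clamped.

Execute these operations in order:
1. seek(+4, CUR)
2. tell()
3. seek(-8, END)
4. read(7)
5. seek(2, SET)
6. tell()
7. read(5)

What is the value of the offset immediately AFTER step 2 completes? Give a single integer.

Answer: 4

Derivation:
After 1 (seek(+4, CUR)): offset=4
After 2 (tell()): offset=4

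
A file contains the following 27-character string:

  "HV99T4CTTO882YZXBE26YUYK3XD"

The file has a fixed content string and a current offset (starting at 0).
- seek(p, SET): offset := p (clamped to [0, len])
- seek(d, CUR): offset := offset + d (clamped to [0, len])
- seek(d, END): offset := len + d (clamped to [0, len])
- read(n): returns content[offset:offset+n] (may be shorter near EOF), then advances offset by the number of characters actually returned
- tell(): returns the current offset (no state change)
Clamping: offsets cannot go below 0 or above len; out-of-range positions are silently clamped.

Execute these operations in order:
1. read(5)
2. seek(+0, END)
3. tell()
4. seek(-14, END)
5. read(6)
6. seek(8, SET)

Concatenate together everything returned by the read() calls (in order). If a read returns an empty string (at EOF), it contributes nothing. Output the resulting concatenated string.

Answer: HV99TYZXBE2

Derivation:
After 1 (read(5)): returned 'HV99T', offset=5
After 2 (seek(+0, END)): offset=27
After 3 (tell()): offset=27
After 4 (seek(-14, END)): offset=13
After 5 (read(6)): returned 'YZXBE2', offset=19
After 6 (seek(8, SET)): offset=8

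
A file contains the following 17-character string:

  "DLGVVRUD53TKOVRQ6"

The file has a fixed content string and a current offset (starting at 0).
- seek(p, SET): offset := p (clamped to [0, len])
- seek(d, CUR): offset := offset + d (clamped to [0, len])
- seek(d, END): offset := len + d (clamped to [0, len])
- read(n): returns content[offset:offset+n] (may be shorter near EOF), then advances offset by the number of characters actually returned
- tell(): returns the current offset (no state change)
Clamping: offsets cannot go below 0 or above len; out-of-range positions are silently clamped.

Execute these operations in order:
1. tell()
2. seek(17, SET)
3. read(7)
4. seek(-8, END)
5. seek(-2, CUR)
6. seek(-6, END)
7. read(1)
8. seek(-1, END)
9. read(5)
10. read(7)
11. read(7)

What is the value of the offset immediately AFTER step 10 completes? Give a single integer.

After 1 (tell()): offset=0
After 2 (seek(17, SET)): offset=17
After 3 (read(7)): returned '', offset=17
After 4 (seek(-8, END)): offset=9
After 5 (seek(-2, CUR)): offset=7
After 6 (seek(-6, END)): offset=11
After 7 (read(1)): returned 'K', offset=12
After 8 (seek(-1, END)): offset=16
After 9 (read(5)): returned '6', offset=17
After 10 (read(7)): returned '', offset=17

Answer: 17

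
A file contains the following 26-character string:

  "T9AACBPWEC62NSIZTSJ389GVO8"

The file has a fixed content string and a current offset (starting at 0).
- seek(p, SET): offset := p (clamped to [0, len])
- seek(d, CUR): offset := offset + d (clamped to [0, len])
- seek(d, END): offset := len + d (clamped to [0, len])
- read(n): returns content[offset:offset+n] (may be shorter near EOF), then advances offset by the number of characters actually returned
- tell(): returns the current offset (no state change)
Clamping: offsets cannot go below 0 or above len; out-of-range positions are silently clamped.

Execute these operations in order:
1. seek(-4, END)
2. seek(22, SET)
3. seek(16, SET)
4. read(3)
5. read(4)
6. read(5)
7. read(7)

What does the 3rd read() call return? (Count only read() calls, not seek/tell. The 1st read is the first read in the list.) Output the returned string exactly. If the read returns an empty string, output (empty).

Answer: VO8

Derivation:
After 1 (seek(-4, END)): offset=22
After 2 (seek(22, SET)): offset=22
After 3 (seek(16, SET)): offset=16
After 4 (read(3)): returned 'TSJ', offset=19
After 5 (read(4)): returned '389G', offset=23
After 6 (read(5)): returned 'VO8', offset=26
After 7 (read(7)): returned '', offset=26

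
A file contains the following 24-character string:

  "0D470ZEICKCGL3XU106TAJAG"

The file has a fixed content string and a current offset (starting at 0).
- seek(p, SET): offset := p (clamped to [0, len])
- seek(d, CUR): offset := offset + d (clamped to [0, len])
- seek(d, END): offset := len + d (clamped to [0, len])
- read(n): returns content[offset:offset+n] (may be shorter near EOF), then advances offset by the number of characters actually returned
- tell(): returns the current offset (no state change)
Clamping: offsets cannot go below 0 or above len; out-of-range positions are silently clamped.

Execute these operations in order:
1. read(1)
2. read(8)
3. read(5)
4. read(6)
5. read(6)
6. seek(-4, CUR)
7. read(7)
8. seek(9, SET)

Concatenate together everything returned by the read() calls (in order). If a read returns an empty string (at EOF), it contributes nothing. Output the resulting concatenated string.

After 1 (read(1)): returned '0', offset=1
After 2 (read(8)): returned 'D470ZEIC', offset=9
After 3 (read(5)): returned 'KCGL3', offset=14
After 4 (read(6)): returned 'XU106T', offset=20
After 5 (read(6)): returned 'AJAG', offset=24
After 6 (seek(-4, CUR)): offset=20
After 7 (read(7)): returned 'AJAG', offset=24
After 8 (seek(9, SET)): offset=9

Answer: 0D470ZEICKCGL3XU106TAJAGAJAG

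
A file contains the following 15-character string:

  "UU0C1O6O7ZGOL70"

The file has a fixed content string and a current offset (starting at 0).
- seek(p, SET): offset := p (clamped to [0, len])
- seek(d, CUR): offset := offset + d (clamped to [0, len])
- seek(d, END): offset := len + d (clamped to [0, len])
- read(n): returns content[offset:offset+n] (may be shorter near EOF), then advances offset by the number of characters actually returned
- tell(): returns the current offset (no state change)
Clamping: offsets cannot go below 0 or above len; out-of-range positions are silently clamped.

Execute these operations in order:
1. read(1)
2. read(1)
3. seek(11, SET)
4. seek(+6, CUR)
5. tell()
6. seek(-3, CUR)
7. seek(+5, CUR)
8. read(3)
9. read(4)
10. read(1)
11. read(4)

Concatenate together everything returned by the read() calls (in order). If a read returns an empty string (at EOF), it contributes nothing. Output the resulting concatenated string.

Answer: UU

Derivation:
After 1 (read(1)): returned 'U', offset=1
After 2 (read(1)): returned 'U', offset=2
After 3 (seek(11, SET)): offset=11
After 4 (seek(+6, CUR)): offset=15
After 5 (tell()): offset=15
After 6 (seek(-3, CUR)): offset=12
After 7 (seek(+5, CUR)): offset=15
After 8 (read(3)): returned '', offset=15
After 9 (read(4)): returned '', offset=15
After 10 (read(1)): returned '', offset=15
After 11 (read(4)): returned '', offset=15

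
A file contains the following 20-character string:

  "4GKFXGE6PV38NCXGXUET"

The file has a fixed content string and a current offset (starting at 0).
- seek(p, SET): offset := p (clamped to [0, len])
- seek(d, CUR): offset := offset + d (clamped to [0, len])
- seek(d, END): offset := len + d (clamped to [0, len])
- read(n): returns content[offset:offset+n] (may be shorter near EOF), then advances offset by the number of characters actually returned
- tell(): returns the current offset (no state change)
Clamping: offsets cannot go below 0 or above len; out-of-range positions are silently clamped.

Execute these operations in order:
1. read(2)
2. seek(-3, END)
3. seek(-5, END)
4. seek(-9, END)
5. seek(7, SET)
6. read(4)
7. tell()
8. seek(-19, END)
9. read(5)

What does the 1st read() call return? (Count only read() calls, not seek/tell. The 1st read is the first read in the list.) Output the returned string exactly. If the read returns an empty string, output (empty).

After 1 (read(2)): returned '4G', offset=2
After 2 (seek(-3, END)): offset=17
After 3 (seek(-5, END)): offset=15
After 4 (seek(-9, END)): offset=11
After 5 (seek(7, SET)): offset=7
After 6 (read(4)): returned '6PV3', offset=11
After 7 (tell()): offset=11
After 8 (seek(-19, END)): offset=1
After 9 (read(5)): returned 'GKFXG', offset=6

Answer: 4G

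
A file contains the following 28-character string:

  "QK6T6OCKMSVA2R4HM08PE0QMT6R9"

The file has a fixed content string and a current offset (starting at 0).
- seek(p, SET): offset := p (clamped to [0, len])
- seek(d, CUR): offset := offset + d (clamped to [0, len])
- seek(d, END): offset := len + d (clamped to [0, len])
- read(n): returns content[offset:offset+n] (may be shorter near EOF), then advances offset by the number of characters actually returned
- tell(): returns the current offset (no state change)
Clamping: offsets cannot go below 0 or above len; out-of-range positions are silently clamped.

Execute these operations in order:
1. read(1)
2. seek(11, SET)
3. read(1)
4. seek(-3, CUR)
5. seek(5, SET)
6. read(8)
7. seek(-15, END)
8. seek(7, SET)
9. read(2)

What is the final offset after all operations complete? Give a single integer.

After 1 (read(1)): returned 'Q', offset=1
After 2 (seek(11, SET)): offset=11
After 3 (read(1)): returned 'A', offset=12
After 4 (seek(-3, CUR)): offset=9
After 5 (seek(5, SET)): offset=5
After 6 (read(8)): returned 'OCKMSVA2', offset=13
After 7 (seek(-15, END)): offset=13
After 8 (seek(7, SET)): offset=7
After 9 (read(2)): returned 'KM', offset=9

Answer: 9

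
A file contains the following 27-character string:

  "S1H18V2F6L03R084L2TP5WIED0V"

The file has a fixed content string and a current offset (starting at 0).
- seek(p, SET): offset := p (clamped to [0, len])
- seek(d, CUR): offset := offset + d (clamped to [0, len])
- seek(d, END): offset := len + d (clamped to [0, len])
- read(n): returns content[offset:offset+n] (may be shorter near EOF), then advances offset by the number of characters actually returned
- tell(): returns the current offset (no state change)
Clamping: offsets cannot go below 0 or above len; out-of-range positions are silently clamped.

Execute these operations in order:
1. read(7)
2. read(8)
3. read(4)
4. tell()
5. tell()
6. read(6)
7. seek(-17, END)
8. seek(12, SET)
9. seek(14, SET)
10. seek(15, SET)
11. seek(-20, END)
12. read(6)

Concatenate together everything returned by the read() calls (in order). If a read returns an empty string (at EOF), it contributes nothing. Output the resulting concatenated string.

After 1 (read(7)): returned 'S1H18V2', offset=7
After 2 (read(8)): returned 'F6L03R08', offset=15
After 3 (read(4)): returned '4L2T', offset=19
After 4 (tell()): offset=19
After 5 (tell()): offset=19
After 6 (read(6)): returned 'P5WIED', offset=25
After 7 (seek(-17, END)): offset=10
After 8 (seek(12, SET)): offset=12
After 9 (seek(14, SET)): offset=14
After 10 (seek(15, SET)): offset=15
After 11 (seek(-20, END)): offset=7
After 12 (read(6)): returned 'F6L03R', offset=13

Answer: S1H18V2F6L03R084L2TP5WIEDF6L03R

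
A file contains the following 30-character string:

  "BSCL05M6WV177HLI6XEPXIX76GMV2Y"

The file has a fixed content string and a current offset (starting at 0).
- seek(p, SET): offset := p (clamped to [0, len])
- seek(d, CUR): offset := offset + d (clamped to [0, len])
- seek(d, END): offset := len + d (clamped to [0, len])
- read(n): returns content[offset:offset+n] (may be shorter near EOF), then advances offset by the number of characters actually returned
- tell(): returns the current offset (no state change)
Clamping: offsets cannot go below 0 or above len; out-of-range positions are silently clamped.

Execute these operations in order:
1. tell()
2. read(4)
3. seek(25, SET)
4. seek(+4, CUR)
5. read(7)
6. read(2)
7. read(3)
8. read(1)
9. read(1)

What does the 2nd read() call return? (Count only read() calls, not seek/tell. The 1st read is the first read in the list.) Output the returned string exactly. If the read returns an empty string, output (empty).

After 1 (tell()): offset=0
After 2 (read(4)): returned 'BSCL', offset=4
After 3 (seek(25, SET)): offset=25
After 4 (seek(+4, CUR)): offset=29
After 5 (read(7)): returned 'Y', offset=30
After 6 (read(2)): returned '', offset=30
After 7 (read(3)): returned '', offset=30
After 8 (read(1)): returned '', offset=30
After 9 (read(1)): returned '', offset=30

Answer: Y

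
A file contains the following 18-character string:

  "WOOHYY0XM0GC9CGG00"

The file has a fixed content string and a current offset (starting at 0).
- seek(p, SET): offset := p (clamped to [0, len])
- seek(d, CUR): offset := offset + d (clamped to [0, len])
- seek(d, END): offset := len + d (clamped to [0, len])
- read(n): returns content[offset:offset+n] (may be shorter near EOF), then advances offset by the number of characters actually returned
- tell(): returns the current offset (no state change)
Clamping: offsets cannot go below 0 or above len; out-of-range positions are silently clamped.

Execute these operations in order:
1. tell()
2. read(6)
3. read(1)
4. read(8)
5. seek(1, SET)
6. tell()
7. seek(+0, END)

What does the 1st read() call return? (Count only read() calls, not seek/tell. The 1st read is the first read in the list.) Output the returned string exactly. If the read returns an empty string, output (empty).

Answer: WOOHYY

Derivation:
After 1 (tell()): offset=0
After 2 (read(6)): returned 'WOOHYY', offset=6
After 3 (read(1)): returned '0', offset=7
After 4 (read(8)): returned 'XM0GC9CG', offset=15
After 5 (seek(1, SET)): offset=1
After 6 (tell()): offset=1
After 7 (seek(+0, END)): offset=18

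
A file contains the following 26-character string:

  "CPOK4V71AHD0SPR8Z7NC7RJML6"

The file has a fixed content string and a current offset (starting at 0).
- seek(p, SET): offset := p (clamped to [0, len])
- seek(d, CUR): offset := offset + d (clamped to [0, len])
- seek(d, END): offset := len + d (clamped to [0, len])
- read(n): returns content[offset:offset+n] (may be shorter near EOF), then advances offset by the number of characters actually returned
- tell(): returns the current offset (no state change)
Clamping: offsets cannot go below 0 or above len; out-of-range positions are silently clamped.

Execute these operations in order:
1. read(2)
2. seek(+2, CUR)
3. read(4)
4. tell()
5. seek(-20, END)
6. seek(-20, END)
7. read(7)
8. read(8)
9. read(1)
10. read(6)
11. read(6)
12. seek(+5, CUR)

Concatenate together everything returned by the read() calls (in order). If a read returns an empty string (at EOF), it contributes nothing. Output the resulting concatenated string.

After 1 (read(2)): returned 'CP', offset=2
After 2 (seek(+2, CUR)): offset=4
After 3 (read(4)): returned '4V71', offset=8
After 4 (tell()): offset=8
After 5 (seek(-20, END)): offset=6
After 6 (seek(-20, END)): offset=6
After 7 (read(7)): returned '71AHD0S', offset=13
After 8 (read(8)): returned 'PR8Z7NC7', offset=21
After 9 (read(1)): returned 'R', offset=22
After 10 (read(6)): returned 'JML6', offset=26
After 11 (read(6)): returned '', offset=26
After 12 (seek(+5, CUR)): offset=26

Answer: CP4V7171AHD0SPR8Z7NC7RJML6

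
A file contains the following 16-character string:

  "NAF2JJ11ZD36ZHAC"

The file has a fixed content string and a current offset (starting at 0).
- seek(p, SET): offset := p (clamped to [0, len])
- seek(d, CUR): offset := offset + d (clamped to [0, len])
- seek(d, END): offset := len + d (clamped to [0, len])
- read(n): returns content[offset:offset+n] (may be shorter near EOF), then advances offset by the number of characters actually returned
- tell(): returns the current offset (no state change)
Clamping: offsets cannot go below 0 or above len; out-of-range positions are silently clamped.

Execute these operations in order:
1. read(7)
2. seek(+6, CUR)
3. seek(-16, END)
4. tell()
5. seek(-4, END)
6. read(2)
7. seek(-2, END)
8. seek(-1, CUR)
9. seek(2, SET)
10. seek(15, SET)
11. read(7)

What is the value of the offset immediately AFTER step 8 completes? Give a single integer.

After 1 (read(7)): returned 'NAF2JJ1', offset=7
After 2 (seek(+6, CUR)): offset=13
After 3 (seek(-16, END)): offset=0
After 4 (tell()): offset=0
After 5 (seek(-4, END)): offset=12
After 6 (read(2)): returned 'ZH', offset=14
After 7 (seek(-2, END)): offset=14
After 8 (seek(-1, CUR)): offset=13

Answer: 13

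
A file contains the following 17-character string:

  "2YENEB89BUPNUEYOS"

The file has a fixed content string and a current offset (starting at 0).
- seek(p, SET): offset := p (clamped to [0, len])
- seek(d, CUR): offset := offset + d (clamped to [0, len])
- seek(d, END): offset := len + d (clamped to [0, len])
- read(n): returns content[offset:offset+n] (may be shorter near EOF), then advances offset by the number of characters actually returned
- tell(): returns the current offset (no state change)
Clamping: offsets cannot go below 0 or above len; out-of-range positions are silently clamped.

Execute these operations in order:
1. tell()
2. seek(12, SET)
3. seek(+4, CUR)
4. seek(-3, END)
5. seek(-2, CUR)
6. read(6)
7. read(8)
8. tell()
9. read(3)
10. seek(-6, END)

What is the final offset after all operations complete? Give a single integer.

Answer: 11

Derivation:
After 1 (tell()): offset=0
After 2 (seek(12, SET)): offset=12
After 3 (seek(+4, CUR)): offset=16
After 4 (seek(-3, END)): offset=14
After 5 (seek(-2, CUR)): offset=12
After 6 (read(6)): returned 'UEYOS', offset=17
After 7 (read(8)): returned '', offset=17
After 8 (tell()): offset=17
After 9 (read(3)): returned '', offset=17
After 10 (seek(-6, END)): offset=11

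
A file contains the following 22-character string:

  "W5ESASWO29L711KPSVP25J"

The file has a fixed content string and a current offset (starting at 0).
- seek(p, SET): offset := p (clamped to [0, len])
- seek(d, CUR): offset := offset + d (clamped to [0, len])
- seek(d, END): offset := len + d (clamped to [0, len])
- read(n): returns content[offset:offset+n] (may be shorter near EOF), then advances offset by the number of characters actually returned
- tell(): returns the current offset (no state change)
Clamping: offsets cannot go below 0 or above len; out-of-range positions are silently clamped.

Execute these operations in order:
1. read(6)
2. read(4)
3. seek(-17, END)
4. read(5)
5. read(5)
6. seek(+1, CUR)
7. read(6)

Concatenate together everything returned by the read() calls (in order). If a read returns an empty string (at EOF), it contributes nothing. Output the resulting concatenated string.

Answer: W5ESASWO29SWO29L711KSVP25J

Derivation:
After 1 (read(6)): returned 'W5ESAS', offset=6
After 2 (read(4)): returned 'WO29', offset=10
After 3 (seek(-17, END)): offset=5
After 4 (read(5)): returned 'SWO29', offset=10
After 5 (read(5)): returned 'L711K', offset=15
After 6 (seek(+1, CUR)): offset=16
After 7 (read(6)): returned 'SVP25J', offset=22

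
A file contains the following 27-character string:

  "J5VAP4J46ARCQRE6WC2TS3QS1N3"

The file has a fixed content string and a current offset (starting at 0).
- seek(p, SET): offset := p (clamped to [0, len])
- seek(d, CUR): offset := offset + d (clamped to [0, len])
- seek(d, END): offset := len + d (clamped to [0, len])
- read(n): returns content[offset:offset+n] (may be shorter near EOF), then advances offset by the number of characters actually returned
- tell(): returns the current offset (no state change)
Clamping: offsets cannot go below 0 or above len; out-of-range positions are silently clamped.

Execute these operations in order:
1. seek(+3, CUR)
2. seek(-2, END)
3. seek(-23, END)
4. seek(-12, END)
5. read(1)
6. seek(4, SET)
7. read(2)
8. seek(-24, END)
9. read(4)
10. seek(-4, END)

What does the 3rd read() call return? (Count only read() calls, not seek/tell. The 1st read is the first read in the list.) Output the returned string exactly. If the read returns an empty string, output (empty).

After 1 (seek(+3, CUR)): offset=3
After 2 (seek(-2, END)): offset=25
After 3 (seek(-23, END)): offset=4
After 4 (seek(-12, END)): offset=15
After 5 (read(1)): returned '6', offset=16
After 6 (seek(4, SET)): offset=4
After 7 (read(2)): returned 'P4', offset=6
After 8 (seek(-24, END)): offset=3
After 9 (read(4)): returned 'AP4J', offset=7
After 10 (seek(-4, END)): offset=23

Answer: AP4J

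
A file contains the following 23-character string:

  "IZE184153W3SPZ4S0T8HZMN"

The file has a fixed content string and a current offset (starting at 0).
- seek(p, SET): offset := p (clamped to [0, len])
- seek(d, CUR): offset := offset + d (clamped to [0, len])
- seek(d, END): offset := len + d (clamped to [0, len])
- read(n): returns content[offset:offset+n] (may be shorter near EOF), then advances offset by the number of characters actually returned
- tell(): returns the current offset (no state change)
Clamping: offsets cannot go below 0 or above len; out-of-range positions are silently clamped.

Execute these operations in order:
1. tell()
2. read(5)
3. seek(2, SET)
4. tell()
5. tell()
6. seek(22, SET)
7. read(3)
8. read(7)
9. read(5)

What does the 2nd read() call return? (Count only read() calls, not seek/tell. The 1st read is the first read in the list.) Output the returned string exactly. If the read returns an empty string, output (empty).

Answer: N

Derivation:
After 1 (tell()): offset=0
After 2 (read(5)): returned 'IZE18', offset=5
After 3 (seek(2, SET)): offset=2
After 4 (tell()): offset=2
After 5 (tell()): offset=2
After 6 (seek(22, SET)): offset=22
After 7 (read(3)): returned 'N', offset=23
After 8 (read(7)): returned '', offset=23
After 9 (read(5)): returned '', offset=23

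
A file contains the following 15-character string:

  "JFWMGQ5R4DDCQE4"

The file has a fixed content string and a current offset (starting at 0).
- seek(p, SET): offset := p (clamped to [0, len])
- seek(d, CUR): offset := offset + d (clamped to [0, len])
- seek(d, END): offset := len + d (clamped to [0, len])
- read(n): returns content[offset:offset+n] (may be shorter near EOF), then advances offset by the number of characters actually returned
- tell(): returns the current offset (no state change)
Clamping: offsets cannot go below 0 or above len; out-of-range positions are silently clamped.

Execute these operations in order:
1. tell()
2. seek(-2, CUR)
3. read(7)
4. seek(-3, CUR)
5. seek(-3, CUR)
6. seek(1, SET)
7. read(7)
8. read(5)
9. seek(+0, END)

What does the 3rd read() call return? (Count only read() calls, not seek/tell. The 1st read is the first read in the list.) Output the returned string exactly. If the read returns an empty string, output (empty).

After 1 (tell()): offset=0
After 2 (seek(-2, CUR)): offset=0
After 3 (read(7)): returned 'JFWMGQ5', offset=7
After 4 (seek(-3, CUR)): offset=4
After 5 (seek(-3, CUR)): offset=1
After 6 (seek(1, SET)): offset=1
After 7 (read(7)): returned 'FWMGQ5R', offset=8
After 8 (read(5)): returned '4DDCQ', offset=13
After 9 (seek(+0, END)): offset=15

Answer: 4DDCQ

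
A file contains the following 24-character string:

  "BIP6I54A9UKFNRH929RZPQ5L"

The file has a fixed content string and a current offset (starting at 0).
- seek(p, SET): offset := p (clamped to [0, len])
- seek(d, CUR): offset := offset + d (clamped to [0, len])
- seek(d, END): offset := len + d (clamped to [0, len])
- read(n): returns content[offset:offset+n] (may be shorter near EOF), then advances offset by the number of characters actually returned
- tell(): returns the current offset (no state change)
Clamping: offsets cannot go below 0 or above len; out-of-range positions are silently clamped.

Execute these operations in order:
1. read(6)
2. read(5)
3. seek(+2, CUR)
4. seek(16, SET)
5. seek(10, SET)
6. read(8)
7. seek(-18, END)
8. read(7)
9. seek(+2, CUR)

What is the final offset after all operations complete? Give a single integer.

Answer: 15

Derivation:
After 1 (read(6)): returned 'BIP6I5', offset=6
After 2 (read(5)): returned '4A9UK', offset=11
After 3 (seek(+2, CUR)): offset=13
After 4 (seek(16, SET)): offset=16
After 5 (seek(10, SET)): offset=10
After 6 (read(8)): returned 'KFNRH929', offset=18
After 7 (seek(-18, END)): offset=6
After 8 (read(7)): returned '4A9UKFN', offset=13
After 9 (seek(+2, CUR)): offset=15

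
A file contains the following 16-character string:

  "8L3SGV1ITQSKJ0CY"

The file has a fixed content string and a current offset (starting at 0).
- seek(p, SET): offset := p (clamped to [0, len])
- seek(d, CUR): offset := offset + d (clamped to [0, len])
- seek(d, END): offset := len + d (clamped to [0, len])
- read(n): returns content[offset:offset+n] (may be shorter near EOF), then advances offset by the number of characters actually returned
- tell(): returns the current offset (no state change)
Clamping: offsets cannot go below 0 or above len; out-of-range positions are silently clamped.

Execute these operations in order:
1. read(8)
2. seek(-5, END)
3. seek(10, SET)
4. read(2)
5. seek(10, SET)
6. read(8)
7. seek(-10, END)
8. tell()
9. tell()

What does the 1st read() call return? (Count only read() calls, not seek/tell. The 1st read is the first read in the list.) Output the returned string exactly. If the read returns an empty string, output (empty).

Answer: 8L3SGV1I

Derivation:
After 1 (read(8)): returned '8L3SGV1I', offset=8
After 2 (seek(-5, END)): offset=11
After 3 (seek(10, SET)): offset=10
After 4 (read(2)): returned 'SK', offset=12
After 5 (seek(10, SET)): offset=10
After 6 (read(8)): returned 'SKJ0CY', offset=16
After 7 (seek(-10, END)): offset=6
After 8 (tell()): offset=6
After 9 (tell()): offset=6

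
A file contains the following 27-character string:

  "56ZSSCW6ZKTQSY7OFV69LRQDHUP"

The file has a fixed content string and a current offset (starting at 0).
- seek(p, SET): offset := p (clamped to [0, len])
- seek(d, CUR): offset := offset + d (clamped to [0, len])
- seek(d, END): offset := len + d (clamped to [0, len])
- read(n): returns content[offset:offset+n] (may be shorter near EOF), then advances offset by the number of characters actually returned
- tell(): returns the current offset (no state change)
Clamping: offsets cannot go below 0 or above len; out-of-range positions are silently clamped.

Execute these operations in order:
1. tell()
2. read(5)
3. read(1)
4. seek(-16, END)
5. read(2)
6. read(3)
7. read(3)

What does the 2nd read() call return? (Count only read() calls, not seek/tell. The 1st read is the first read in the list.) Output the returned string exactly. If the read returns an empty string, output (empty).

After 1 (tell()): offset=0
After 2 (read(5)): returned '56ZSS', offset=5
After 3 (read(1)): returned 'C', offset=6
After 4 (seek(-16, END)): offset=11
After 5 (read(2)): returned 'QS', offset=13
After 6 (read(3)): returned 'Y7O', offset=16
After 7 (read(3)): returned 'FV6', offset=19

Answer: C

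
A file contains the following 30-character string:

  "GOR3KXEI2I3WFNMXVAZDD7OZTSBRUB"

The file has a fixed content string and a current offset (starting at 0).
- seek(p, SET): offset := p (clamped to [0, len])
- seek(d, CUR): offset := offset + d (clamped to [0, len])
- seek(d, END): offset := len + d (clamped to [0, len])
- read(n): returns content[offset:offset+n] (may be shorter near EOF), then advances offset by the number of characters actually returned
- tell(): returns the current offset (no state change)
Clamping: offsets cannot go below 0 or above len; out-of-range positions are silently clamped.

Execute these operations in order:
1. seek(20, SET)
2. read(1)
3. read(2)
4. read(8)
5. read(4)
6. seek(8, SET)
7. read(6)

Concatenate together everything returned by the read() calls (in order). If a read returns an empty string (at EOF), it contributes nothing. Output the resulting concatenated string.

Answer: D7OZTSBRUB2I3WFN

Derivation:
After 1 (seek(20, SET)): offset=20
After 2 (read(1)): returned 'D', offset=21
After 3 (read(2)): returned '7O', offset=23
After 4 (read(8)): returned 'ZTSBRUB', offset=30
After 5 (read(4)): returned '', offset=30
After 6 (seek(8, SET)): offset=8
After 7 (read(6)): returned '2I3WFN', offset=14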